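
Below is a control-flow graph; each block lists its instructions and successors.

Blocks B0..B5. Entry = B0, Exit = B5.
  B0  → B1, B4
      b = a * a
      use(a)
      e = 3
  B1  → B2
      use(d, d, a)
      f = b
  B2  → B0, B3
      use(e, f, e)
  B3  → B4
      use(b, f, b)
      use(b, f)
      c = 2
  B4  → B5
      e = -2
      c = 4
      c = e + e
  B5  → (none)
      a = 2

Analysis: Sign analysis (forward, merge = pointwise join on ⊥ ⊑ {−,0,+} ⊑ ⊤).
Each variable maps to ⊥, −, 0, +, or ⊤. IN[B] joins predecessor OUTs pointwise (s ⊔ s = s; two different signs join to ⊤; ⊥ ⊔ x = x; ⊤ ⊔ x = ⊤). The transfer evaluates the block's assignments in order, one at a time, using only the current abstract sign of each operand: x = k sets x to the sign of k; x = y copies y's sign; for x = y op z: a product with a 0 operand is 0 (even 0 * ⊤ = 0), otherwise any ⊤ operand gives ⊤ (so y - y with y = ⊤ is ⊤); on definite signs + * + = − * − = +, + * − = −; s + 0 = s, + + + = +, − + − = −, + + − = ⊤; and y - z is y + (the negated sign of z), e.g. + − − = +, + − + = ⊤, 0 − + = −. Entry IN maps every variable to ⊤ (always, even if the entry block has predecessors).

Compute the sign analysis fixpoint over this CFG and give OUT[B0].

Answer: {a: ⊤, b: ⊤, c: ⊤, d: ⊤, e: +, f: ⊤}

Working:
Per-block solution:
  B0:   IN=(all ⊤)   OUT={e:+; rest ⊤}
  B1:   IN={e:+; rest ⊤}   OUT={e:+; rest ⊤}
  B2:   IN={e:+; rest ⊤}   OUT={e:+; rest ⊤}
  B3:   IN={e:+; rest ⊤}   OUT={c:+, e:+; rest ⊤}
  B4:   IN={e:+; rest ⊤}   OUT={c:-, e:-; rest ⊤}
  B5:   IN={c:-, e:-; rest ⊤}   OUT={a:+, c:-, e:-; rest ⊤}

Merge at B0 (entry node, so the boundary value (all ⊤) is joined with the incoming edge(s)): IN[B0] = (all ⊤) ⊔ OUT[B2] = {a: ⊤, b: ⊤, c: ⊤, d: ⊤, e: ⊤, f: ⊤}
Applying B0's transfer function to that IN value gives OUT[B0] (row B0 above).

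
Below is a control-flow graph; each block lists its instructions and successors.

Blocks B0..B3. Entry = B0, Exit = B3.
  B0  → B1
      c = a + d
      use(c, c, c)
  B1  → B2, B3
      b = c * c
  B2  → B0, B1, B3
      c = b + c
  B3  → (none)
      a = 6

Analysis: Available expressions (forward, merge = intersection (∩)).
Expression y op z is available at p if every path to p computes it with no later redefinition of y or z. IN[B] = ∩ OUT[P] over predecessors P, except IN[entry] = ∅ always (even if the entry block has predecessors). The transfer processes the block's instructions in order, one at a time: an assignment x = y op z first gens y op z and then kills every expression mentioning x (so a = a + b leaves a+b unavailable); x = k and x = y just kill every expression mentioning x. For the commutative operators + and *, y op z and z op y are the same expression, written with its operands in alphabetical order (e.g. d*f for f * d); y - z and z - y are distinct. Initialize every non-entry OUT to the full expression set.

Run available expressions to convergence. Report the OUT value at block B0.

Per-block solution:
  B0:   IN={}   OUT={a+d}
  B1:   IN={a+d}   OUT={a+d, c*c}
  B2:   IN={a+d, c*c}   OUT={a+d}
  B3:   IN={a+d}   OUT={}

Merge at B0 (entry node, so the boundary value {} is joined with the incoming edge(s)): IN[B0] = {} ∩ OUT[B2] = {}
Applying B0's transfer function to that IN value gives OUT[B0] (row B0 above).

Answer: {a+d}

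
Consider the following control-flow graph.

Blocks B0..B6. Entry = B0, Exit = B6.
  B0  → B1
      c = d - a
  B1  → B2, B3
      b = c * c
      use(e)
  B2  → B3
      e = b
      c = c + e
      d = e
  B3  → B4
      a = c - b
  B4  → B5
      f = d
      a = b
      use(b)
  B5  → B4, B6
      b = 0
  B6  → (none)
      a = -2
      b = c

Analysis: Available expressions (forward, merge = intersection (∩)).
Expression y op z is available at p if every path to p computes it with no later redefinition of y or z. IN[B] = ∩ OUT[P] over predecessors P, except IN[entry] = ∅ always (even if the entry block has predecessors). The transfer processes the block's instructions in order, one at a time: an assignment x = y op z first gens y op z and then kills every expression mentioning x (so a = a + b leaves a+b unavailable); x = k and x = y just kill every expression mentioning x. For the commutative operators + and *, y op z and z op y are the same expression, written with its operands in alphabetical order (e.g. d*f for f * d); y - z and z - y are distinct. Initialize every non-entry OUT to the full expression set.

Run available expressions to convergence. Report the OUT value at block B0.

Answer: {d-a}

Trace:
Per-block solution:
  B0:  IN={}  OUT={d-a}
  B1:  IN={d-a}  OUT={c*c, d-a}
  B2:  IN={c*c, d-a}  OUT={}
  B3:  IN={}  OUT={c-b}
  B4:  IN={}  OUT={}
  B5:  IN={}  OUT={}
  B6:  IN={}  OUT={}

B0 is the boundary node: IN[B0] = {}
Applying B0's transfer function to that IN value gives OUT[B0] (row B0 above).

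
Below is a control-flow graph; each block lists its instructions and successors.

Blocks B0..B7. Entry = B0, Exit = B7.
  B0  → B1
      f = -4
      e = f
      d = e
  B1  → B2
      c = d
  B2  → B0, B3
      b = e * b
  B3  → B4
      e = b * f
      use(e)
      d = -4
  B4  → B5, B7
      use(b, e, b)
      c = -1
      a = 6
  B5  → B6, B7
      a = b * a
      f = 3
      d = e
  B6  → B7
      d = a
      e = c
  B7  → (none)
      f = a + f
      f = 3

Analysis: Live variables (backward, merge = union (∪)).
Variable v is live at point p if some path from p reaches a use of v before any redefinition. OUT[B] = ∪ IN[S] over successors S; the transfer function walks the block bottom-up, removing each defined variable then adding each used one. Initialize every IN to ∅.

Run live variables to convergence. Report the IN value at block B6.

Fixpoint table:
  B0: | IN={b} | OUT={b, d, e, f}
  B1: | IN={b, d, e, f} | OUT={b, e, f}
  B2: | IN={b, e, f} | OUT={b, f}
  B3: | IN={b, f} | OUT={b, e, f}
  B4: | IN={b, e, f} | OUT={a, b, c, e, f}
  B5: | IN={a, b, c, e} | OUT={a, c, f}
  B6: | IN={a, c, f} | OUT={a, f}
  B7: | IN={a, f} | OUT={}

Merge at B6: OUT[B6] = IN[B7] = {a, f}
Applying B6's transfer function to that OUT value gives IN[B6] (row B6 above).

Answer: {a, c, f}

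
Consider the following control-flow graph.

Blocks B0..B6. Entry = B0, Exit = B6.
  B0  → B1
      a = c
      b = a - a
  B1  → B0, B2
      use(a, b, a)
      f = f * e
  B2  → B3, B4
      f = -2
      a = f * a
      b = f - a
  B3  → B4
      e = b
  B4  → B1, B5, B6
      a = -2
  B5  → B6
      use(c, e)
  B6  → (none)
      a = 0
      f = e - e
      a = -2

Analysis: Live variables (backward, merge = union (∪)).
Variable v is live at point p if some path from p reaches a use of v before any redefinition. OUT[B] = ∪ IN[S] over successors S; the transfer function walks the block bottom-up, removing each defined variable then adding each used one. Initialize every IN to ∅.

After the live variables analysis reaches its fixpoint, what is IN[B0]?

Converged values:
  B0:   IN={c, e, f}   OUT={a, b, c, e, f}
  B1:   IN={a, b, c, e, f}   OUT={a, c, e, f}
  B2:   IN={a, c, e}   OUT={b, c, e, f}
  B3:   IN={b, c, f}   OUT={b, c, e, f}
  B4:   IN={b, c, e, f}   OUT={a, b, c, e, f}
  B5:   IN={c, e}   OUT={e}
  B6:   IN={e}   OUT={}

Merge at B0: OUT[B0] = IN[B1] = {a, b, c, e, f}
Applying B0's transfer function to that OUT value gives IN[B0] (row B0 above).

Answer: {c, e, f}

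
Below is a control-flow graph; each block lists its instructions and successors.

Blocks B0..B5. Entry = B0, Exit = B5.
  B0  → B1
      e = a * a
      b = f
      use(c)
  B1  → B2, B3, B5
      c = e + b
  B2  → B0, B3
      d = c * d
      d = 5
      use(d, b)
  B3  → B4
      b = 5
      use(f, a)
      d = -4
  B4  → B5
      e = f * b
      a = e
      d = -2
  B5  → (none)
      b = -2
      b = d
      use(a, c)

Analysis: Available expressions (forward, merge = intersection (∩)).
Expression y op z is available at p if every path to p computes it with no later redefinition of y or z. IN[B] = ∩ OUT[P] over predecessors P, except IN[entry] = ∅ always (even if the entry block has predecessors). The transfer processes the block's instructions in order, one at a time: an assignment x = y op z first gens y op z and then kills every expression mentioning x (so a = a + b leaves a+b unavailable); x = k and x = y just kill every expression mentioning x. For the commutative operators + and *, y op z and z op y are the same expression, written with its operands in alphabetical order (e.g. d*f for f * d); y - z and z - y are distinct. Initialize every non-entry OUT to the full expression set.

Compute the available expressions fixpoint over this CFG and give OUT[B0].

Answer: {a*a}

Working:
Fixpoint table:
  B0:   IN={}   OUT={a*a}
  B1:   IN={a*a}   OUT={a*a, b+e}
  B2:   IN={a*a, b+e}   OUT={a*a, b+e}
  B3:   IN={a*a, b+e}   OUT={a*a}
  B4:   IN={a*a}   OUT={b*f}
  B5:   IN={}   OUT={}

Merge at B0 (entry node, so the boundary value {} is joined with the incoming edge(s)): IN[B0] = {} ∩ OUT[B2] = {}
Applying B0's transfer function to that IN value gives OUT[B0] (row B0 above).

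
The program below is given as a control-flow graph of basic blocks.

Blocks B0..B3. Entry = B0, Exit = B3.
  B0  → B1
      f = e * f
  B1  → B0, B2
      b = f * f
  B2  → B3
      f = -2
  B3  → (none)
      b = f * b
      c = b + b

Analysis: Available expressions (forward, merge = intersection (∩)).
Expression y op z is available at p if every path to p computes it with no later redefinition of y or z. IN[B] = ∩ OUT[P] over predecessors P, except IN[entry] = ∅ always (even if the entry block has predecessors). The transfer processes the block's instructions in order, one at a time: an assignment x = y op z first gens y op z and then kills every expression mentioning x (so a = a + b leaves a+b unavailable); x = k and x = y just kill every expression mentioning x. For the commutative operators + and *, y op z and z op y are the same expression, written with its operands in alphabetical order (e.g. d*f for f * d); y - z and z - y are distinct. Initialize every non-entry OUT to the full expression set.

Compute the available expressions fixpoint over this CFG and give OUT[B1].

Converged values:
  B0: | IN={} | OUT={}
  B1: | IN={} | OUT={f*f}
  B2: | IN={f*f} | OUT={}
  B3: | IN={} | OUT={b+b}

Merge at B1: IN[B1] = OUT[B0] = {}
Applying B1's transfer function to that IN value gives OUT[B1] (row B1 above).

Answer: {f*f}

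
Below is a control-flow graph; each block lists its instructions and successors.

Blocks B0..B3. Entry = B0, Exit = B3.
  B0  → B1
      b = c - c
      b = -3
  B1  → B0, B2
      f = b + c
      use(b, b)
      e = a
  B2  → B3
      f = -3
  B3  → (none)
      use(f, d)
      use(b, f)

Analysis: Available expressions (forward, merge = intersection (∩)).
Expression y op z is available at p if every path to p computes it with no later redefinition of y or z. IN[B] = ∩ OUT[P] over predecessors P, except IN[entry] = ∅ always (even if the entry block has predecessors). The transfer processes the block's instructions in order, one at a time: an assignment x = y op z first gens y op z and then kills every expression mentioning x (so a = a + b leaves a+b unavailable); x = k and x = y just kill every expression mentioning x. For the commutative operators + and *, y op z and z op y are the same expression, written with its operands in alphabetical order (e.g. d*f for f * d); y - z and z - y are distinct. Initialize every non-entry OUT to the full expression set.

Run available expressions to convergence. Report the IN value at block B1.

Answer: {c-c}

Derivation:
Per-block solution:
  B0:   IN={}   OUT={c-c}
  B1:   IN={c-c}   OUT={b+c, c-c}
  B2:   IN={b+c, c-c}   OUT={b+c, c-c}
  B3:   IN={b+c, c-c}   OUT={b+c, c-c}

Merge at B1: IN[B1] = OUT[B0] = {c-c}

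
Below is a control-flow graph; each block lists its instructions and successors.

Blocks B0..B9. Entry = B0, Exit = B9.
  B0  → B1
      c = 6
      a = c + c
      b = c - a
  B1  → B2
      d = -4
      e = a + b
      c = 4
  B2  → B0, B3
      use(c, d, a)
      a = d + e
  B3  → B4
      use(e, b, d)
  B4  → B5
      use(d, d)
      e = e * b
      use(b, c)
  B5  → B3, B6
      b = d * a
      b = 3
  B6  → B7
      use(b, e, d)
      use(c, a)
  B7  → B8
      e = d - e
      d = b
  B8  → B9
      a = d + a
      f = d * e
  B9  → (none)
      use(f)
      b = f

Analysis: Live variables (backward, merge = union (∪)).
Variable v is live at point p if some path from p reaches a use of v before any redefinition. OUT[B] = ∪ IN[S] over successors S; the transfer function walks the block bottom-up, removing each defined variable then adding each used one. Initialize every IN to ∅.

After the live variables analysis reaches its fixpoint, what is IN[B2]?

Fixpoint table:
  B0:   IN={}   OUT={a, b}
  B1:   IN={a, b}   OUT={a, b, c, d, e}
  B2:   IN={a, b, c, d, e}   OUT={a, b, c, d, e}
  B3:   IN={a, b, c, d, e}   OUT={a, b, c, d, e}
  B4:   IN={a, b, c, d, e}   OUT={a, c, d, e}
  B5:   IN={a, c, d, e}   OUT={a, b, c, d, e}
  B6:   IN={a, b, c, d, e}   OUT={a, b, d, e}
  B7:   IN={a, b, d, e}   OUT={a, d, e}
  B8:   IN={a, d, e}   OUT={f}
  B9:   IN={f}   OUT={}

Merge at B2: OUT[B2] = IN[B0] ⊔ IN[B3] = {a, b, c, d, e}
Applying B2's transfer function to that OUT value gives IN[B2] (row B2 above).

Answer: {a, b, c, d, e}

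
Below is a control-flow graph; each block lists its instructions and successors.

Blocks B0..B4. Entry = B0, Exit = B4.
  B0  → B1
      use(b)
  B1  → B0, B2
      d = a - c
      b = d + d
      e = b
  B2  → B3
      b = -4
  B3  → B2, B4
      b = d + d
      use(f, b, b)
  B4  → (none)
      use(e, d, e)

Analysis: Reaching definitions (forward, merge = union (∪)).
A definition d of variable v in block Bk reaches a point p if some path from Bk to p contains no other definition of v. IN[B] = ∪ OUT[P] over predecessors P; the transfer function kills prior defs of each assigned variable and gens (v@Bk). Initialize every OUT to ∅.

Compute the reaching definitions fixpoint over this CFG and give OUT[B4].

Answer: {b@B3, d@B1, e@B1}

Working:
Fixpoint table:
  B0:  IN={b@B1, d@B1, e@B1}  OUT={b@B1, d@B1, e@B1}
  B1:  IN={b@B1, d@B1, e@B1}  OUT={b@B1, d@B1, e@B1}
  B2:  IN={b@B1, b@B3, d@B1, e@B1}  OUT={b@B2, d@B1, e@B1}
  B3:  IN={b@B2, d@B1, e@B1}  OUT={b@B3, d@B1, e@B1}
  B4:  IN={b@B3, d@B1, e@B1}  OUT={b@B3, d@B1, e@B1}

Merge at B4: IN[B4] = OUT[B3] = {b@B3, d@B1, e@B1}
Applying B4's transfer function to that IN value gives OUT[B4] (row B4 above).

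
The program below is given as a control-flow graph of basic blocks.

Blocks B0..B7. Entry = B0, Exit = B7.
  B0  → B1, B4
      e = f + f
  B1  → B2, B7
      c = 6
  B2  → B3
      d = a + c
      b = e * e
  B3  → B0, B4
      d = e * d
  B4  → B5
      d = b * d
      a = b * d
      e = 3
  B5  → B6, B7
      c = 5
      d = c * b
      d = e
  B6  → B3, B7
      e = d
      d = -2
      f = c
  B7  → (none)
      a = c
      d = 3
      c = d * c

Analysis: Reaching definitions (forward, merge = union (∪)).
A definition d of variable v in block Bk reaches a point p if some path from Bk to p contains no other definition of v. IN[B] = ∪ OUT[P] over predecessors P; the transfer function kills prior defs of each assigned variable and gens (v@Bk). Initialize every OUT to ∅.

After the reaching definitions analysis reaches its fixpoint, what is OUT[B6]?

Answer: {a@B4, b@B2, c@B5, d@B6, e@B6, f@B6}

Trace:
Per-block solution:
  B0:   IN={a@B4, b@B2, c@B1, c@B5, d@B3, e@B0, e@B6, f@B6}   OUT={a@B4, b@B2, c@B1, c@B5, d@B3, e@B0, f@B6}
  B1:   IN={a@B4, b@B2, c@B1, c@B5, d@B3, e@B0, f@B6}   OUT={a@B4, b@B2, c@B1, d@B3, e@B0, f@B6}
  B2:   IN={a@B4, b@B2, c@B1, d@B3, e@B0, f@B6}   OUT={a@B4, b@B2, c@B1, d@B2, e@B0, f@B6}
  B3:   IN={a@B4, b@B2, c@B1, c@B5, d@B2, d@B6, e@B0, e@B6, f@B6}   OUT={a@B4, b@B2, c@B1, c@B5, d@B3, e@B0, e@B6, f@B6}
  B4:   IN={a@B4, b@B2, c@B1, c@B5, d@B3, e@B0, e@B6, f@B6}   OUT={a@B4, b@B2, c@B1, c@B5, d@B4, e@B4, f@B6}
  B5:   IN={a@B4, b@B2, c@B1, c@B5, d@B4, e@B4, f@B6}   OUT={a@B4, b@B2, c@B5, d@B5, e@B4, f@B6}
  B6:   IN={a@B4, b@B2, c@B5, d@B5, e@B4, f@B6}   OUT={a@B4, b@B2, c@B5, d@B6, e@B6, f@B6}
  B7:   IN={a@B4, b@B2, c@B1, c@B5, d@B3, d@B5, d@B6, e@B0, e@B4, e@B6, f@B6}   OUT={a@B7, b@B2, c@B7, d@B7, e@B0, e@B4, e@B6, f@B6}

Merge at B6: IN[B6] = OUT[B5] = {a@B4, b@B2, c@B5, d@B5, e@B4, f@B6}
Applying B6's transfer function to that IN value gives OUT[B6] (row B6 above).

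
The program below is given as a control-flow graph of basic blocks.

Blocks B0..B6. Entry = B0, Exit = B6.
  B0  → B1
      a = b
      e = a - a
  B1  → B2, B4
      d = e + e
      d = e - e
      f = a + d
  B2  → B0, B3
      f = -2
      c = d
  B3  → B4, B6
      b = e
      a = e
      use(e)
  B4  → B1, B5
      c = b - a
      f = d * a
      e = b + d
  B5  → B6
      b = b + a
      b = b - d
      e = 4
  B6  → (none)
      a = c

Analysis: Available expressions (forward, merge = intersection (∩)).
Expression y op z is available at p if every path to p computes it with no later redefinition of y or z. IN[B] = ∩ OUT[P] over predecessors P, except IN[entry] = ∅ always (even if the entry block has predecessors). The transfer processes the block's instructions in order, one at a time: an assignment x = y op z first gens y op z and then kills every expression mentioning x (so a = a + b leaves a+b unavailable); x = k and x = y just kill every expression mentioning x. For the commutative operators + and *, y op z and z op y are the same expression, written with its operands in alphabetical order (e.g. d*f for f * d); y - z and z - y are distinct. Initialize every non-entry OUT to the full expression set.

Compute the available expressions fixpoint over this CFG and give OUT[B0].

Per-block solution:
  B0: | IN={} | OUT={a-a}
  B1: | IN={} | OUT={a+d, e+e, e-e}
  B2: | IN={a+d, e+e, e-e} | OUT={a+d, e+e, e-e}
  B3: | IN={a+d, e+e, e-e} | OUT={e+e, e-e}
  B4: | IN={e+e, e-e} | OUT={a*d, b+d, b-a}
  B5: | IN={a*d, b+d, b-a} | OUT={a*d}
  B6: | IN={} | OUT={}

Merge at B0 (entry node, so the boundary value {} is joined with the incoming edge(s)): IN[B0] = {} ∩ OUT[B2] = {}
Applying B0's transfer function to that IN value gives OUT[B0] (row B0 above).

Answer: {a-a}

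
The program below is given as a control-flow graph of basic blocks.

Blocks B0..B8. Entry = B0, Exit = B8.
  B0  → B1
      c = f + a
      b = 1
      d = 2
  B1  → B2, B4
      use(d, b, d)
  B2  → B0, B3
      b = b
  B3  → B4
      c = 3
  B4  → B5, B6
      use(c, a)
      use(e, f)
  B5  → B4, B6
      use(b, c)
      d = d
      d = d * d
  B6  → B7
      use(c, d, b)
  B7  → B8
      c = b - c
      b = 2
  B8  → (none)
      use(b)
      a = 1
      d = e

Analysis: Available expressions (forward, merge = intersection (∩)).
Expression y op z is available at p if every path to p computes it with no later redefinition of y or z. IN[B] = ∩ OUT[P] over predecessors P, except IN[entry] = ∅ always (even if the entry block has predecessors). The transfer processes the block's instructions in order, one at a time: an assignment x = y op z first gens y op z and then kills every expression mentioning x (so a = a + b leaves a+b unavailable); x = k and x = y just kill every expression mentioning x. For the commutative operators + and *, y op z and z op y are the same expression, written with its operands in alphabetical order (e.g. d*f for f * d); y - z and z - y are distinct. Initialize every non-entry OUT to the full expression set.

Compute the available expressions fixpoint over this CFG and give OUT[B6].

Converged values:
  B0:  IN={}  OUT={a+f}
  B1:  IN={a+f}  OUT={a+f}
  B2:  IN={a+f}  OUT={a+f}
  B3:  IN={a+f}  OUT={a+f}
  B4:  IN={a+f}  OUT={a+f}
  B5:  IN={a+f}  OUT={a+f}
  B6:  IN={a+f}  OUT={a+f}
  B7:  IN={a+f}  OUT={a+f}
  B8:  IN={a+f}  OUT={}

Merge at B6: IN[B6] = OUT[B4] ∩ OUT[B5] = {a+f}
Applying B6's transfer function to that IN value gives OUT[B6] (row B6 above).

Answer: {a+f}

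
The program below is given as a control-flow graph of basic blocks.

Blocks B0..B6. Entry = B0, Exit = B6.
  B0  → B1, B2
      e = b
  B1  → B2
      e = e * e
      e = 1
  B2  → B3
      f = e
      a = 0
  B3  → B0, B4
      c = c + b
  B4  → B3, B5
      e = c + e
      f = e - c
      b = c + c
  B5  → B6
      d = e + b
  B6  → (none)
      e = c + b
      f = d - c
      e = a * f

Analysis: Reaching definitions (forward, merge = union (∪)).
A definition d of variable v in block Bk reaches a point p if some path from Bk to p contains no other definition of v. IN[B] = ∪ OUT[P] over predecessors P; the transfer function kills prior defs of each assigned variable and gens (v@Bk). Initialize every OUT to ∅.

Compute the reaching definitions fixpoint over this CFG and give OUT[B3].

Answer: {a@B2, b@B4, c@B3, e@B0, e@B1, e@B4, f@B2, f@B4}

Trace:
Fixpoint table:
  B0: | IN={a@B2, b@B4, c@B3, e@B0, e@B1, e@B4, f@B2, f@B4} | OUT={a@B2, b@B4, c@B3, e@B0, f@B2, f@B4}
  B1: | IN={a@B2, b@B4, c@B3, e@B0, f@B2, f@B4} | OUT={a@B2, b@B4, c@B3, e@B1, f@B2, f@B4}
  B2: | IN={a@B2, b@B4, c@B3, e@B0, e@B1, f@B2, f@B4} | OUT={a@B2, b@B4, c@B3, e@B0, e@B1, f@B2}
  B3: | IN={a@B2, b@B4, c@B3, e@B0, e@B1, e@B4, f@B2, f@B4} | OUT={a@B2, b@B4, c@B3, e@B0, e@B1, e@B4, f@B2, f@B4}
  B4: | IN={a@B2, b@B4, c@B3, e@B0, e@B1, e@B4, f@B2, f@B4} | OUT={a@B2, b@B4, c@B3, e@B4, f@B4}
  B5: | IN={a@B2, b@B4, c@B3, e@B4, f@B4} | OUT={a@B2, b@B4, c@B3, d@B5, e@B4, f@B4}
  B6: | IN={a@B2, b@B4, c@B3, d@B5, e@B4, f@B4} | OUT={a@B2, b@B4, c@B3, d@B5, e@B6, f@B6}

Merge at B3: IN[B3] = OUT[B2] ⊔ OUT[B4] = {a@B2, b@B4, c@B3, e@B0, e@B1, e@B4, f@B2, f@B4}
Applying B3's transfer function to that IN value gives OUT[B3] (row B3 above).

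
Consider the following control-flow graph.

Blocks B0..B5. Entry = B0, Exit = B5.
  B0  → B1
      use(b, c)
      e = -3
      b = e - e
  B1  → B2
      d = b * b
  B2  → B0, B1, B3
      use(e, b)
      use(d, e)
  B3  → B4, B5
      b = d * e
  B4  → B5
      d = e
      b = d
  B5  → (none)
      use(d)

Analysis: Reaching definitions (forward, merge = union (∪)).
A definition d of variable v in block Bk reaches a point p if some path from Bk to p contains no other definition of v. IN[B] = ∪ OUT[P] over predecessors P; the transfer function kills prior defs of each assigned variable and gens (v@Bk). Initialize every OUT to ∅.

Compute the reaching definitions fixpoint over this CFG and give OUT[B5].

Answer: {b@B3, b@B4, d@B1, d@B4, e@B0}

Trace:
Per-block solution:
  B0:  IN={b@B0, d@B1, e@B0}  OUT={b@B0, d@B1, e@B0}
  B1:  IN={b@B0, d@B1, e@B0}  OUT={b@B0, d@B1, e@B0}
  B2:  IN={b@B0, d@B1, e@B0}  OUT={b@B0, d@B1, e@B0}
  B3:  IN={b@B0, d@B1, e@B0}  OUT={b@B3, d@B1, e@B0}
  B4:  IN={b@B3, d@B1, e@B0}  OUT={b@B4, d@B4, e@B0}
  B5:  IN={b@B3, b@B4, d@B1, d@B4, e@B0}  OUT={b@B3, b@B4, d@B1, d@B4, e@B0}

Merge at B5: IN[B5] = OUT[B3] ⊔ OUT[B4] = {b@B3, b@B4, d@B1, d@B4, e@B0}
Applying B5's transfer function to that IN value gives OUT[B5] (row B5 above).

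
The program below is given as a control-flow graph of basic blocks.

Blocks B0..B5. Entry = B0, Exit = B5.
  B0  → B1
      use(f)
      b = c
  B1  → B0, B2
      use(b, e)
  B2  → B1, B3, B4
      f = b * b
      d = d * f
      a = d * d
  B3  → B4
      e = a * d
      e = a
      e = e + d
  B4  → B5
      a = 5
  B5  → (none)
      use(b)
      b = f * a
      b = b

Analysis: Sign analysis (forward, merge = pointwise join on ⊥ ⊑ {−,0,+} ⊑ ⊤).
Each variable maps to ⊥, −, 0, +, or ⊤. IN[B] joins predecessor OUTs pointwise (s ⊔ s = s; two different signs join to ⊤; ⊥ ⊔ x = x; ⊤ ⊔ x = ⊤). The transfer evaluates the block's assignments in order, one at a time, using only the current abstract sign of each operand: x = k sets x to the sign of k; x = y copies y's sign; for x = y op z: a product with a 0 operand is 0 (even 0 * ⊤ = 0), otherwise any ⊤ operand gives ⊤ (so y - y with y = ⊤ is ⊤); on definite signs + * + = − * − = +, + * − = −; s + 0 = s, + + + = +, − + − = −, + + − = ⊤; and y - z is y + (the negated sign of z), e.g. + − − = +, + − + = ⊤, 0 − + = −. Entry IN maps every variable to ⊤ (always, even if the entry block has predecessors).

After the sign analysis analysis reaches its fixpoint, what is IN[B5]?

Per-block solution:
  B0: | IN=(all ⊤) | OUT=(all ⊤)
  B1: | IN=(all ⊤) | OUT=(all ⊤)
  B2: | IN=(all ⊤) | OUT=(all ⊤)
  B3: | IN=(all ⊤) | OUT=(all ⊤)
  B4: | IN=(all ⊤) | OUT={a:+; rest ⊤}
  B5: | IN={a:+; rest ⊤} | OUT={a:+; rest ⊤}

Merge at B5: IN[B5] = OUT[B4] = {a: +, b: ⊤, c: ⊤, d: ⊤, e: ⊤, f: ⊤}

Answer: {a: +, b: ⊤, c: ⊤, d: ⊤, e: ⊤, f: ⊤}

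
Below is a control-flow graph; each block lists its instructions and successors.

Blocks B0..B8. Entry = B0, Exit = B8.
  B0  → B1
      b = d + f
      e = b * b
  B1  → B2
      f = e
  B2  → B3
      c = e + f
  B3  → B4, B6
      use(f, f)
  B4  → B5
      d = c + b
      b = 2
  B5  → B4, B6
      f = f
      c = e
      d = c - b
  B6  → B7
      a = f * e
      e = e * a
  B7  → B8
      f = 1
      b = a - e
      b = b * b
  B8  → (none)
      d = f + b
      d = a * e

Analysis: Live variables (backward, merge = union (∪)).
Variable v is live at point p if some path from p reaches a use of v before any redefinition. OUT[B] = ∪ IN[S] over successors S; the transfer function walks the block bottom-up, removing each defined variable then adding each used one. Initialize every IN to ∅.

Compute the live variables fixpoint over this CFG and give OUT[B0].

Per-block solution:
  B0:   IN={d, f}   OUT={b, e}
  B1:   IN={b, e}   OUT={b, e, f}
  B2:   IN={b, e, f}   OUT={b, c, e, f}
  B3:   IN={b, c, e, f}   OUT={b, c, e, f}
  B4:   IN={b, c, e, f}   OUT={b, e, f}
  B5:   IN={b, e, f}   OUT={b, c, e, f}
  B6:   IN={e, f}   OUT={a, e}
  B7:   IN={a, e}   OUT={a, b, e, f}
  B8:   IN={a, b, e, f}   OUT={}

Merge at B0: OUT[B0] = IN[B1] = {b, e}

Answer: {b, e}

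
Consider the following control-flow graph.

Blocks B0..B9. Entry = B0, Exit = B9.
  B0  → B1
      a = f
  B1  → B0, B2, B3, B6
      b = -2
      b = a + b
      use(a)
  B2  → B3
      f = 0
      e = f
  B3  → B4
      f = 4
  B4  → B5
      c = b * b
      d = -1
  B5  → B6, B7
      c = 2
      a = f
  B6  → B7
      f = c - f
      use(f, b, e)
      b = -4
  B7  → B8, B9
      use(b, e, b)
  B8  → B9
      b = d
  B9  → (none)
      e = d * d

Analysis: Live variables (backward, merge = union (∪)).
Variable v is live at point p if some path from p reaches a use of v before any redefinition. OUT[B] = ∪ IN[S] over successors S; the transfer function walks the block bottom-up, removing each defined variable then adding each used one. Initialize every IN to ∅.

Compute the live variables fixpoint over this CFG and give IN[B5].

Answer: {b, d, e, f}

Working:
Fixpoint table:
  B0:   IN={c, d, e, f}   OUT={a, c, d, e, f}
  B1:   IN={a, c, d, e, f}   OUT={b, c, d, e, f}
  B2:   IN={b}   OUT={b, e}
  B3:   IN={b, e}   OUT={b, e, f}
  B4:   IN={b, e, f}   OUT={b, d, e, f}
  B5:   IN={b, d, e, f}   OUT={b, c, d, e, f}
  B6:   IN={b, c, d, e, f}   OUT={b, d, e}
  B7:   IN={b, d, e}   OUT={d}
  B8:   IN={d}   OUT={d}
  B9:   IN={d}   OUT={}

Merge at B5: OUT[B5] = IN[B6] ⊔ IN[B7] = {b, c, d, e, f}
Applying B5's transfer function to that OUT value gives IN[B5] (row B5 above).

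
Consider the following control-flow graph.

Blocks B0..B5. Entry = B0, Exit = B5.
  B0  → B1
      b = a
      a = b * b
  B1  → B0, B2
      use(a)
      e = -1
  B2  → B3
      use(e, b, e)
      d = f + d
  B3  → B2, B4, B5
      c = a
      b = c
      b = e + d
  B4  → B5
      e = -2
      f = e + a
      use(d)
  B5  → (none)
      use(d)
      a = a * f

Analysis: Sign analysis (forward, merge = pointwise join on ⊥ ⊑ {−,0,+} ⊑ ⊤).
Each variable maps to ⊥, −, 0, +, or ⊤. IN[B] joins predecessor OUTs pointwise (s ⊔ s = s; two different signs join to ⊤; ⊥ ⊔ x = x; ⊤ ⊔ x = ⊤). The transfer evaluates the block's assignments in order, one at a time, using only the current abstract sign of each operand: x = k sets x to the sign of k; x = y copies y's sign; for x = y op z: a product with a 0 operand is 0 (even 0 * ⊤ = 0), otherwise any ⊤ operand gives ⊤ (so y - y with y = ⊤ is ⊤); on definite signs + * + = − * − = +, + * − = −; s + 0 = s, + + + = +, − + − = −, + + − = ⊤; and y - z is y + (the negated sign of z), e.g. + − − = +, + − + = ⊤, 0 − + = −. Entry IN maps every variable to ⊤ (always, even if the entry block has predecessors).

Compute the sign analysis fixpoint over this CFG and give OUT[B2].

Converged values:
  B0:  IN=(all ⊤)  OUT=(all ⊤)
  B1:  IN=(all ⊤)  OUT={e:-; rest ⊤}
  B2:  IN={e:-; rest ⊤}  OUT={e:-; rest ⊤}
  B3:  IN={e:-; rest ⊤}  OUT={e:-; rest ⊤}
  B4:  IN={e:-; rest ⊤}  OUT={e:-; rest ⊤}
  B5:  IN={e:-; rest ⊤}  OUT={e:-; rest ⊤}

Merge at B2: IN[B2] = OUT[B1] ⊔ OUT[B3] = {a: ⊤, b: ⊤, c: ⊤, d: ⊤, e: -, f: ⊤}
Applying B2's transfer function to that IN value gives OUT[B2] (row B2 above).

Answer: {a: ⊤, b: ⊤, c: ⊤, d: ⊤, e: -, f: ⊤}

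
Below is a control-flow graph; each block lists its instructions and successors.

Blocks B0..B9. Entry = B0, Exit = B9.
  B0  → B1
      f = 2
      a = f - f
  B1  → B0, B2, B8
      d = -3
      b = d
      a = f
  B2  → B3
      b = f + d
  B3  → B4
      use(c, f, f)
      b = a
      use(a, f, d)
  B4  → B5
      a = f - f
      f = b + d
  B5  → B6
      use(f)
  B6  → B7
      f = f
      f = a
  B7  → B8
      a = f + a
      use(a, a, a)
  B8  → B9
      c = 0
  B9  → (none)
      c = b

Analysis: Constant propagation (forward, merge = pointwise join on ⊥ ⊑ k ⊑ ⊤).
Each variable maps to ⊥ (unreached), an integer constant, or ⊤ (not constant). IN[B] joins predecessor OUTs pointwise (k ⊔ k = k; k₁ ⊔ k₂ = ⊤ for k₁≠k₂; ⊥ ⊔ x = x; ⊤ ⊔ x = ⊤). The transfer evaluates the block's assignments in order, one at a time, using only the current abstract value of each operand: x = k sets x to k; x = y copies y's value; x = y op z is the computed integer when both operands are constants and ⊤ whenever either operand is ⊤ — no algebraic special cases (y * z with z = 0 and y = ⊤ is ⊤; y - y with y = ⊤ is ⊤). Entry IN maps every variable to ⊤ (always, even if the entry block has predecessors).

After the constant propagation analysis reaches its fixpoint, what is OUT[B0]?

Per-block solution:
  B0:   IN=(all ⊤)   OUT={a:0, f:2; rest ⊤}
  B1:   IN={a:0, f:2; rest ⊤}   OUT={a:2, b:-3, d:-3, f:2; rest ⊤}
  B2:   IN={a:2, b:-3, d:-3, f:2; rest ⊤}   OUT={a:2, b:-1, d:-3, f:2; rest ⊤}
  B3:   IN={a:2, b:-1, d:-3, f:2; rest ⊤}   OUT={a:2, b:2, d:-3, f:2; rest ⊤}
  B4:   IN={a:2, b:2, d:-3, f:2; rest ⊤}   OUT={a:0, b:2, d:-3, f:-1; rest ⊤}
  B5:   IN={a:0, b:2, d:-3, f:-1; rest ⊤}   OUT={a:0, b:2, d:-3, f:-1; rest ⊤}
  B6:   IN={a:0, b:2, d:-3, f:-1; rest ⊤}   OUT={a:0, b:2, d:-3, f:0; rest ⊤}
  B7:   IN={a:0, b:2, d:-3, f:0; rest ⊤}   OUT={a:0, b:2, d:-3, f:0; rest ⊤}
  B8:   IN={d:-3; rest ⊤}   OUT={c:0, d:-3; rest ⊤}
  B9:   IN={c:0, d:-3; rest ⊤}   OUT={d:-3; rest ⊤}

Merge at B0 (entry node, so the boundary value (all ⊤) is joined with the incoming edge(s)): IN[B0] = (all ⊤) ⊔ OUT[B1] = {a: ⊤, b: ⊤, c: ⊤, d: ⊤, e: ⊤, f: ⊤}
Applying B0's transfer function to that IN value gives OUT[B0] (row B0 above).

Answer: {a: 0, b: ⊤, c: ⊤, d: ⊤, e: ⊤, f: 2}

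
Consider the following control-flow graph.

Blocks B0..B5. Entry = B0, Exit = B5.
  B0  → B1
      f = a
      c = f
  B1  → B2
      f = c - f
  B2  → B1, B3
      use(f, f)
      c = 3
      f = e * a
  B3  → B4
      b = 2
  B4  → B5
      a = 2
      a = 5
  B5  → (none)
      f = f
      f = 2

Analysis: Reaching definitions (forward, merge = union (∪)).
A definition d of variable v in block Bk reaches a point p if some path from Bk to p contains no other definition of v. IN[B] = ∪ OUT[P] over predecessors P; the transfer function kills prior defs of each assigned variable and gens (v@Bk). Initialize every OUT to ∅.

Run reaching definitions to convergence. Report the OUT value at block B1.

Answer: {c@B0, c@B2, f@B1}

Working:
Per-block solution:
  B0:  IN={}  OUT={c@B0, f@B0}
  B1:  IN={c@B0, c@B2, f@B0, f@B2}  OUT={c@B0, c@B2, f@B1}
  B2:  IN={c@B0, c@B2, f@B1}  OUT={c@B2, f@B2}
  B3:  IN={c@B2, f@B2}  OUT={b@B3, c@B2, f@B2}
  B4:  IN={b@B3, c@B2, f@B2}  OUT={a@B4, b@B3, c@B2, f@B2}
  B5:  IN={a@B4, b@B3, c@B2, f@B2}  OUT={a@B4, b@B3, c@B2, f@B5}

Merge at B1: IN[B1] = OUT[B0] ⊔ OUT[B2] = {c@B0, c@B2, f@B0, f@B2}
Applying B1's transfer function to that IN value gives OUT[B1] (row B1 above).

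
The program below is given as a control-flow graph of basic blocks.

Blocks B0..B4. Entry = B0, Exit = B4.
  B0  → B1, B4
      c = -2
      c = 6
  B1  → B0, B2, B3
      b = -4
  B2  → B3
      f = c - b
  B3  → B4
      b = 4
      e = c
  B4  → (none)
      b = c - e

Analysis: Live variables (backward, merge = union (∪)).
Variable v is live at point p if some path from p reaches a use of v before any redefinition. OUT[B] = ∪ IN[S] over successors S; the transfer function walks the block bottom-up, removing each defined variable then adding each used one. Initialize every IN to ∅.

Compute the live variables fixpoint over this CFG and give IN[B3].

Answer: {c}

Derivation:
Per-block solution:
  B0:  IN={e}  OUT={c, e}
  B1:  IN={c, e}  OUT={b, c, e}
  B2:  IN={b, c}  OUT={c}
  B3:  IN={c}  OUT={c, e}
  B4:  IN={c, e}  OUT={}

Merge at B3: OUT[B3] = IN[B4] = {c, e}
Applying B3's transfer function to that OUT value gives IN[B3] (row B3 above).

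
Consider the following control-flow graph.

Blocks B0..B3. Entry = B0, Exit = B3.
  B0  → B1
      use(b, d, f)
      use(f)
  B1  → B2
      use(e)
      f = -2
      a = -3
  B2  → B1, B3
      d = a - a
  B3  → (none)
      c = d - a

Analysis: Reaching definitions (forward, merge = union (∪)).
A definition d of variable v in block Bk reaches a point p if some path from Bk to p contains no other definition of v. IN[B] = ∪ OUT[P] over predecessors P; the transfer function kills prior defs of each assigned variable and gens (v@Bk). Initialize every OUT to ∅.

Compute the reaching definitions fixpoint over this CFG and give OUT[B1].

Answer: {a@B1, d@B2, f@B1}

Trace:
Per-block solution:
  B0:  IN={}  OUT={}
  B1:  IN={a@B1, d@B2, f@B1}  OUT={a@B1, d@B2, f@B1}
  B2:  IN={a@B1, d@B2, f@B1}  OUT={a@B1, d@B2, f@B1}
  B3:  IN={a@B1, d@B2, f@B1}  OUT={a@B1, c@B3, d@B2, f@B1}

Merge at B1: IN[B1] = OUT[B0] ⊔ OUT[B2] = {a@B1, d@B2, f@B1}
Applying B1's transfer function to that IN value gives OUT[B1] (row B1 above).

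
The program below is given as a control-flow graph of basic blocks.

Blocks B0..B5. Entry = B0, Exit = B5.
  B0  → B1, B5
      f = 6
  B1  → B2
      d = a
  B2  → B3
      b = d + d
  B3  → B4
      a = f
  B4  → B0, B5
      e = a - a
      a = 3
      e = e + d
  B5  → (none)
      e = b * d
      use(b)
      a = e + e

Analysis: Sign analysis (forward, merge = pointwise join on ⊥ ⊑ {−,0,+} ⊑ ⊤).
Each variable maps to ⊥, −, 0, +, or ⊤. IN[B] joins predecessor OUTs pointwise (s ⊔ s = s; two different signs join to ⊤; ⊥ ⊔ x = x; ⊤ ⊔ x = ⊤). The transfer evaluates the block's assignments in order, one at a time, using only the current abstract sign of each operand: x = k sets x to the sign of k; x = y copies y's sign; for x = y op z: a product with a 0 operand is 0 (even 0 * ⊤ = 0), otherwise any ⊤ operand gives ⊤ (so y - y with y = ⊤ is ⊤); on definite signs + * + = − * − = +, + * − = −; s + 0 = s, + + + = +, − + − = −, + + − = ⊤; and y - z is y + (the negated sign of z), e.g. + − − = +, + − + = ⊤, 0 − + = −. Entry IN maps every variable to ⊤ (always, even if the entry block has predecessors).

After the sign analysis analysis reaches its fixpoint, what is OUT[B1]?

Fixpoint table:
  B0:  IN=(all ⊤)  OUT={f:+; rest ⊤}
  B1:  IN={f:+; rest ⊤}  OUT={f:+; rest ⊤}
  B2:  IN={f:+; rest ⊤}  OUT={f:+; rest ⊤}
  B3:  IN={f:+; rest ⊤}  OUT={a:+, f:+; rest ⊤}
  B4:  IN={a:+, f:+; rest ⊤}  OUT={a:+, f:+; rest ⊤}
  B5:  IN={f:+; rest ⊤}  OUT={f:+; rest ⊤}

Merge at B1: IN[B1] = OUT[B0] = {a: ⊤, b: ⊤, c: ⊤, d: ⊤, e: ⊤, f: +}
Applying B1's transfer function to that IN value gives OUT[B1] (row B1 above).

Answer: {a: ⊤, b: ⊤, c: ⊤, d: ⊤, e: ⊤, f: +}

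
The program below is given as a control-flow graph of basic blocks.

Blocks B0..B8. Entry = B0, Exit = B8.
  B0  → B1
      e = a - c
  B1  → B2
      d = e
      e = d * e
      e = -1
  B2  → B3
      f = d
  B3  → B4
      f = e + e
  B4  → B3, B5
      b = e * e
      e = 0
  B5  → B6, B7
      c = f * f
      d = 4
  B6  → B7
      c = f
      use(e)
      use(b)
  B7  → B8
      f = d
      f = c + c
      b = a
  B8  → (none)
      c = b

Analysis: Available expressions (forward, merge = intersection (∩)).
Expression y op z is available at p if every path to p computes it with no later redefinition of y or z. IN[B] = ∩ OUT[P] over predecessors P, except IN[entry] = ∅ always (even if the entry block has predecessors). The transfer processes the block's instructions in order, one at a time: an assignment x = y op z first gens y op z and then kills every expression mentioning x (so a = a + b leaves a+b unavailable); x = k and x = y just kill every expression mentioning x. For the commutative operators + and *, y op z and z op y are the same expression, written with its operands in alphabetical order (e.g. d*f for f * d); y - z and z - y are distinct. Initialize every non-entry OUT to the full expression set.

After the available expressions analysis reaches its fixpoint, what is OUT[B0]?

Answer: {a-c}

Trace:
Fixpoint table:
  B0:  IN={}  OUT={a-c}
  B1:  IN={a-c}  OUT={a-c}
  B2:  IN={a-c}  OUT={a-c}
  B3:  IN={a-c}  OUT={a-c, e+e}
  B4:  IN={a-c, e+e}  OUT={a-c}
  B5:  IN={a-c}  OUT={f*f}
  B6:  IN={f*f}  OUT={f*f}
  B7:  IN={f*f}  OUT={c+c}
  B8:  IN={c+c}  OUT={}

B0 is the boundary node: IN[B0] = {}
Applying B0's transfer function to that IN value gives OUT[B0] (row B0 above).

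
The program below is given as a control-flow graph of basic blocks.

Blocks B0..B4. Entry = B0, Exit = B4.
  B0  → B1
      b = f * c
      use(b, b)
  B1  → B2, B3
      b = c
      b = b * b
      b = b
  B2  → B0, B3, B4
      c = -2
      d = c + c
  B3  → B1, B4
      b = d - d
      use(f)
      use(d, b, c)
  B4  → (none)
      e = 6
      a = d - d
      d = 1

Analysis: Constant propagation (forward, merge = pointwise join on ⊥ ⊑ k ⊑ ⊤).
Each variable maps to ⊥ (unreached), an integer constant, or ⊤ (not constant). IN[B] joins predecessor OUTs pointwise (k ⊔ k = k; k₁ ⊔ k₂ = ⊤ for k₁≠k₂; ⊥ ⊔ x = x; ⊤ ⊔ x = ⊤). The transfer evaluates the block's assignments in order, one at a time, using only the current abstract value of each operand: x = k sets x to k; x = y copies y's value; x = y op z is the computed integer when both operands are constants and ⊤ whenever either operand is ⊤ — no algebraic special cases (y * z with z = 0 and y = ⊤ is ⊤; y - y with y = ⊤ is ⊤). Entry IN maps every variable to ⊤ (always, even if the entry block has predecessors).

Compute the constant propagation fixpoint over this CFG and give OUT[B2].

Answer: {a: ⊤, b: ⊤, c: -2, d: -4, e: ⊤, f: ⊤}

Derivation:
Per-block solution:
  B0:  IN=(all ⊤)  OUT=(all ⊤)
  B1:  IN=(all ⊤)  OUT=(all ⊤)
  B2:  IN=(all ⊤)  OUT={c:-2, d:-4; rest ⊤}
  B3:  IN=(all ⊤)  OUT=(all ⊤)
  B4:  IN=(all ⊤)  OUT={d:1, e:6; rest ⊤}

Merge at B2: IN[B2] = OUT[B1] = {a: ⊤, b: ⊤, c: ⊤, d: ⊤, e: ⊤, f: ⊤}
Applying B2's transfer function to that IN value gives OUT[B2] (row B2 above).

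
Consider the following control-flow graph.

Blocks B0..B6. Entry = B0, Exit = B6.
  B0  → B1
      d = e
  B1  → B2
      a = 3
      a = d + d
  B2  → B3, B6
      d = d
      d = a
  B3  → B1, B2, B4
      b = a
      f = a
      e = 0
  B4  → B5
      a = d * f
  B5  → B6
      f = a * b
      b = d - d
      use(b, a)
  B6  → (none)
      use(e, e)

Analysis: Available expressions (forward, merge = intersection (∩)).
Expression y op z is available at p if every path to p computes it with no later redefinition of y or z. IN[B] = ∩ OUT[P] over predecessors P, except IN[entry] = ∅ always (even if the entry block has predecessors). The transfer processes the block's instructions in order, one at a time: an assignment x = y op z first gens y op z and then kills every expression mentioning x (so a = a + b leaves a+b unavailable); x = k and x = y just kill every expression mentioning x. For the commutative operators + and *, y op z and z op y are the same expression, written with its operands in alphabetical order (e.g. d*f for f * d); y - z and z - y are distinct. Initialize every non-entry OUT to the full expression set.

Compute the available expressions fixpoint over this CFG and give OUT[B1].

Answer: {d+d}

Trace:
Fixpoint table:
  B0:  IN={}  OUT={}
  B1:  IN={}  OUT={d+d}
  B2:  IN={}  OUT={}
  B3:  IN={}  OUT={}
  B4:  IN={}  OUT={d*f}
  B5:  IN={d*f}  OUT={d-d}
  B6:  IN={}  OUT={}

Merge at B1: IN[B1] = OUT[B0] ∩ OUT[B3] = {}
Applying B1's transfer function to that IN value gives OUT[B1] (row B1 above).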